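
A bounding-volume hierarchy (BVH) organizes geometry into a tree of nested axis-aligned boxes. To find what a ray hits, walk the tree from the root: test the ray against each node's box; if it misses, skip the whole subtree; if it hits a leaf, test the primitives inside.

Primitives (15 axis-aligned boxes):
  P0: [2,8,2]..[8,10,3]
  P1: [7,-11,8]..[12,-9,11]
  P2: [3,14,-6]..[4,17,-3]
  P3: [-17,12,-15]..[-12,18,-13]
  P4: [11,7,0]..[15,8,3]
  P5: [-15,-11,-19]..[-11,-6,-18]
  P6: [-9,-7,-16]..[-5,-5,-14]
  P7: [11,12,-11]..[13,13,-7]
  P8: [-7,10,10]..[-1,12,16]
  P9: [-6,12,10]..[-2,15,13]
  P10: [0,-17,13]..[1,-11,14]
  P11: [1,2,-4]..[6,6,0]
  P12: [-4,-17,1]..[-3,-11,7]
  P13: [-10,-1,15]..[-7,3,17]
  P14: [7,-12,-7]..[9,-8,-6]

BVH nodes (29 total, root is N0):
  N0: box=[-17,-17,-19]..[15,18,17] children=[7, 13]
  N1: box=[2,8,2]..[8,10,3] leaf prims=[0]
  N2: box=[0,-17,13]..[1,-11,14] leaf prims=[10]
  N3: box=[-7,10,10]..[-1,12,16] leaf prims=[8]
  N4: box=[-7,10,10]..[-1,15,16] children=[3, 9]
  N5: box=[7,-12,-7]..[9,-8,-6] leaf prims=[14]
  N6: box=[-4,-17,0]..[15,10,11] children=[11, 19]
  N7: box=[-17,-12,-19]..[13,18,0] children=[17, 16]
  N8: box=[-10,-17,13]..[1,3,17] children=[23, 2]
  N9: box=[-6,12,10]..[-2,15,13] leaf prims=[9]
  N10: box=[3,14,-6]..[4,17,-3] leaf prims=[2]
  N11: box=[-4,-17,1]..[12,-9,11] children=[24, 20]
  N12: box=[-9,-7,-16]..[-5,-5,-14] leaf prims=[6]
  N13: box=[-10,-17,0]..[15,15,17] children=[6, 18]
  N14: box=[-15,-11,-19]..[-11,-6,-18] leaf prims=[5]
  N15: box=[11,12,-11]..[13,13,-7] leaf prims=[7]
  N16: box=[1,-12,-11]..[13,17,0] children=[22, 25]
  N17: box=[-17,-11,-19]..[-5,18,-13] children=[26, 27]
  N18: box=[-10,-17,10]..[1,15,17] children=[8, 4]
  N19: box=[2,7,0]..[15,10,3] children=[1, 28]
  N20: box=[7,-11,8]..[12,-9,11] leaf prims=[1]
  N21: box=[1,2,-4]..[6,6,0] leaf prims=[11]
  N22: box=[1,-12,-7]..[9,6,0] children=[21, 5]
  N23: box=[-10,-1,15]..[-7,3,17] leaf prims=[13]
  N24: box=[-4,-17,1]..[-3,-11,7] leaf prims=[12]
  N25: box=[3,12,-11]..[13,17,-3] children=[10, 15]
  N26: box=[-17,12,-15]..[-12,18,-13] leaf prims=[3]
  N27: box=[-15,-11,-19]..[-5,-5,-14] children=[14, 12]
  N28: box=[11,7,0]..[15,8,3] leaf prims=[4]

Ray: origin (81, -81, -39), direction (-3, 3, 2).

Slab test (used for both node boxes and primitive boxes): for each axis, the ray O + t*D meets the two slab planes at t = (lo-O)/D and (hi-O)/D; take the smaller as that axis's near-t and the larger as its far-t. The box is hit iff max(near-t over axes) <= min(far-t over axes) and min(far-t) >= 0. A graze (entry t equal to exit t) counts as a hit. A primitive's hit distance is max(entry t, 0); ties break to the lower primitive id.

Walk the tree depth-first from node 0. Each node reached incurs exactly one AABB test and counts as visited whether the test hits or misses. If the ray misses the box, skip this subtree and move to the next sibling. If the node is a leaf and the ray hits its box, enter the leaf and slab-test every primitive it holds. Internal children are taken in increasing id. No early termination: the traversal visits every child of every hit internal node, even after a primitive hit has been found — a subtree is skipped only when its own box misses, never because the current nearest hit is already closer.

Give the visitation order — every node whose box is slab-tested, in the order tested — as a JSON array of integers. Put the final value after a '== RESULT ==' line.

Walk:
N0 x:[22,98/3] y:[64/3,33] z:[10,28] -> hit [22,28], descend [7, 13]
  N7 x:[68/3,98/3] y:[23,33] z:[10,39/2] -> miss, prune
  N13 x:[22,91/3] y:[64/3,32] z:[39/2,28] -> hit [22,28], descend [6, 18]
    N6 x:[22,85/3] y:[64/3,91/3] z:[39/2,25] -> hit [22,25], descend [11, 19]
      N11 x:[23,85/3] y:[64/3,24] z:[20,25] -> hit [23,24], descend [20, 24]
        N20 x:[23,74/3] y:[70/3,24] z:[47/2,25] -> hit [47/2,24] leaf, test {P1@t=47/2}
        N24 x:[28,85/3] y:[64/3,70/3] z:[20,23] -> miss, prune
      N19 x:[22,79/3] y:[88/3,91/3] z:[39/2,21] -> miss, prune
    N18 x:[80/3,91/3] y:[64/3,32] z:[49/2,28] -> hit [80/3,28], descend [4, 8]
      N4 x:[82/3,88/3] y:[91/3,32] z:[49/2,55/2] -> miss, prune
      N8 x:[80/3,91/3] y:[64/3,28] z:[26,28] -> hit [80/3,28], descend [2, 23]
        N2 x:[80/3,27] y:[64/3,70/3] z:[26,53/2] -> miss, prune
        N23 x:[88/3,91/3] y:[80/3,28] z:[27,28] -> miss, prune

13 AABB tests over nodes [0, 7, 13, 6, 11, 20, 24, 19, 18, 4, 8, 2, 23]; 1 leaf entered; closest P1.

== RESULT ==
[0, 7, 13, 6, 11, 20, 24, 19, 18, 4, 8, 2, 23]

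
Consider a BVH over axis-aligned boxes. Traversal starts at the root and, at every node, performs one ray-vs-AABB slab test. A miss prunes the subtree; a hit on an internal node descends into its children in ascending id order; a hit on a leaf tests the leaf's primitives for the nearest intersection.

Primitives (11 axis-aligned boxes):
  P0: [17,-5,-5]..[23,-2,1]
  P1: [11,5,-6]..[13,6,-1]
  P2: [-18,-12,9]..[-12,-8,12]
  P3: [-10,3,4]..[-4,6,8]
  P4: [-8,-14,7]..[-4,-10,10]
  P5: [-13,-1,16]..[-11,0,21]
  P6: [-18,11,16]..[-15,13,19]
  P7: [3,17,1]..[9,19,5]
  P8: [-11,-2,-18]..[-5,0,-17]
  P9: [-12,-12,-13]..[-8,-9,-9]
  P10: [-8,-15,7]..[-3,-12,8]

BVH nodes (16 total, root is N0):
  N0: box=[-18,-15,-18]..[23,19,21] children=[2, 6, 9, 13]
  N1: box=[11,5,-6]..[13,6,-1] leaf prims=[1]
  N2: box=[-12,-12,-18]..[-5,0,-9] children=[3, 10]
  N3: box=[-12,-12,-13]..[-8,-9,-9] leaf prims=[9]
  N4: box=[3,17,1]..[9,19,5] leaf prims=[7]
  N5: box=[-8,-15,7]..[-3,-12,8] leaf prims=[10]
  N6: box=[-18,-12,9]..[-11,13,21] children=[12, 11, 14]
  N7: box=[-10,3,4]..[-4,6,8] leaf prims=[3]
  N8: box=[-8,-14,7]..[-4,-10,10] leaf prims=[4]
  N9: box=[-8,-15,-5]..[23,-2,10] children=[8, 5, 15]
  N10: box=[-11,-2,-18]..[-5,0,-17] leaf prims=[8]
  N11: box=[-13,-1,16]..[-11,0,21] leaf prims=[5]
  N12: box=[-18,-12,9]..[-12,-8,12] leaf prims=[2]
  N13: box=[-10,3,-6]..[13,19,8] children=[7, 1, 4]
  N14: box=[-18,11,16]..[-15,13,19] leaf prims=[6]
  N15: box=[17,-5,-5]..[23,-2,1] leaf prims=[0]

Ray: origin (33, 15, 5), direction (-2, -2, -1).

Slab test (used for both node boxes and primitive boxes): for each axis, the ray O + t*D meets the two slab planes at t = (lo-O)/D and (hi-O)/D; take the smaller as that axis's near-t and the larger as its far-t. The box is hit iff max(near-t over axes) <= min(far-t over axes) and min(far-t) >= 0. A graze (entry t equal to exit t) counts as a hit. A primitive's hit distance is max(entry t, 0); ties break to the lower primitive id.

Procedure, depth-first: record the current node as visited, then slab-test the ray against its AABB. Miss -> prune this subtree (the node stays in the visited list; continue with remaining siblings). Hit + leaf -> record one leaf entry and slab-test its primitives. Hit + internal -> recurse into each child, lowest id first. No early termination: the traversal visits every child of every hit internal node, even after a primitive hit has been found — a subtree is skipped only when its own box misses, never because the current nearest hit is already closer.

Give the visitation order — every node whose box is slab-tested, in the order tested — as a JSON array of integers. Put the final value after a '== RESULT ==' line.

Trace the traversal:
N0 x:[5,51/2] y:[-2,15] z:[-16,23] -> hit [5,15], descend [2, 6, 9, 13]
  N2 x:[19,45/2] y:[15/2,27/2] z:[14,23] -> miss, prune
  N6 x:[22,51/2] y:[1,27/2] z:[-16,-4] -> miss, prune
  N9 x:[5,41/2] y:[17/2,15] z:[-5,10] -> hit [17/2,10], descend [5, 8, 15]
    N5 x:[18,41/2] y:[27/2,15] z:[-3,-2] -> miss, prune
    N8 x:[37/2,41/2] y:[25/2,29/2] z:[-5,-2] -> miss, prune
    N15 x:[5,8] y:[17/2,10] z:[4,10] -> miss, prune
  N13 x:[10,43/2] y:[-2,6] z:[-3,11] -> miss, prune

Visited [0, 2, 6, 9, 5, 8, 15, 13]. Tests: 8 box, 0 leaf. Nearest: miss.

== RESULT ==
[0, 2, 6, 9, 5, 8, 15, 13]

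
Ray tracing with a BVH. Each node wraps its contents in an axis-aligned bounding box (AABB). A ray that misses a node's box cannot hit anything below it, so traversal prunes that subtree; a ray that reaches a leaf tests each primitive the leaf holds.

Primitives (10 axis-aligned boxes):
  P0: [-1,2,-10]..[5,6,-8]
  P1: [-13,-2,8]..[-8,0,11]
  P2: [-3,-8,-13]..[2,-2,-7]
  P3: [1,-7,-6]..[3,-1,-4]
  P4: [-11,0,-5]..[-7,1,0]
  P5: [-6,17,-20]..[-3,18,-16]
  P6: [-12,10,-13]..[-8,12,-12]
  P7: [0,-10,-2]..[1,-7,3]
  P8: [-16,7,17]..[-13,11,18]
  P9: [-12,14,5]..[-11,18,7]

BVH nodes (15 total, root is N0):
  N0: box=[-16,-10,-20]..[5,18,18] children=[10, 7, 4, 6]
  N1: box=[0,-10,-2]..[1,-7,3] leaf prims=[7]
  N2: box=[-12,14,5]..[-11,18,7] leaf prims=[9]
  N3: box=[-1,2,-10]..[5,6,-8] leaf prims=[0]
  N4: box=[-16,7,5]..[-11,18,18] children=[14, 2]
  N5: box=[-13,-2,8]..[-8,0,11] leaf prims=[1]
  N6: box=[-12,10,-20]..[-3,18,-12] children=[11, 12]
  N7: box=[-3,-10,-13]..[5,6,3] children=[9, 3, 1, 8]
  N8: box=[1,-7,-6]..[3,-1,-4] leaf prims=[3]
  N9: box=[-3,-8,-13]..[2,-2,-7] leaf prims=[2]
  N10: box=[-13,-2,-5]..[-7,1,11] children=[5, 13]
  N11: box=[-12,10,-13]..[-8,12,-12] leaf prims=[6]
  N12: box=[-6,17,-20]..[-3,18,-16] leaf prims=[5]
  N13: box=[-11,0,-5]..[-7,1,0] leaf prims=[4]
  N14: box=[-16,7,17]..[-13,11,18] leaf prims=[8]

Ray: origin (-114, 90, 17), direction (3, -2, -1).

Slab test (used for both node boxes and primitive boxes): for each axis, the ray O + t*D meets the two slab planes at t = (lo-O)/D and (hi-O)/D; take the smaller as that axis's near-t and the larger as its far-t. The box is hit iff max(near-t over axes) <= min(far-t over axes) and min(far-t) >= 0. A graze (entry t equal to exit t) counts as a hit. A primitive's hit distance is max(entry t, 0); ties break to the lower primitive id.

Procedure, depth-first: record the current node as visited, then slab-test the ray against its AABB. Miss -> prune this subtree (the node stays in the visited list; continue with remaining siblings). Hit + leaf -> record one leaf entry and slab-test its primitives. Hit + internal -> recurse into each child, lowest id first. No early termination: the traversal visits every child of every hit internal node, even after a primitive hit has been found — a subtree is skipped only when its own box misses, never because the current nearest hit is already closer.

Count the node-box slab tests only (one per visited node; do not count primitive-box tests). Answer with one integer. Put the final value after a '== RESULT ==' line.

Traverse from the root:
N0 x:[98/3,119/3] y:[36,50] z:[-1,37] -> hit [36,37], descend [4, 6, 7, 10]
  N4 x:[98/3,103/3] y:[36,83/2] z:[-1,12] -> miss, prune
  N6 x:[34,37] y:[36,40] z:[29,37] -> hit [36,37], descend [11, 12]
    N11 x:[34,106/3] y:[39,40] z:[29,30] -> miss, prune
    N12 x:[36,37] y:[36,73/2] z:[33,37] -> hit [36,73/2] leaf, test {P5@t=36}
  N7 x:[37,119/3] y:[42,50] z:[14,30] -> miss, prune
  N10 x:[101/3,107/3] y:[89/2,46] z:[6,22] -> miss, prune

order=[0, 4, 6, 11, 12, 7, 10]  |boxes|=7  |leaves|=1  hit=P5

== RESULT ==
7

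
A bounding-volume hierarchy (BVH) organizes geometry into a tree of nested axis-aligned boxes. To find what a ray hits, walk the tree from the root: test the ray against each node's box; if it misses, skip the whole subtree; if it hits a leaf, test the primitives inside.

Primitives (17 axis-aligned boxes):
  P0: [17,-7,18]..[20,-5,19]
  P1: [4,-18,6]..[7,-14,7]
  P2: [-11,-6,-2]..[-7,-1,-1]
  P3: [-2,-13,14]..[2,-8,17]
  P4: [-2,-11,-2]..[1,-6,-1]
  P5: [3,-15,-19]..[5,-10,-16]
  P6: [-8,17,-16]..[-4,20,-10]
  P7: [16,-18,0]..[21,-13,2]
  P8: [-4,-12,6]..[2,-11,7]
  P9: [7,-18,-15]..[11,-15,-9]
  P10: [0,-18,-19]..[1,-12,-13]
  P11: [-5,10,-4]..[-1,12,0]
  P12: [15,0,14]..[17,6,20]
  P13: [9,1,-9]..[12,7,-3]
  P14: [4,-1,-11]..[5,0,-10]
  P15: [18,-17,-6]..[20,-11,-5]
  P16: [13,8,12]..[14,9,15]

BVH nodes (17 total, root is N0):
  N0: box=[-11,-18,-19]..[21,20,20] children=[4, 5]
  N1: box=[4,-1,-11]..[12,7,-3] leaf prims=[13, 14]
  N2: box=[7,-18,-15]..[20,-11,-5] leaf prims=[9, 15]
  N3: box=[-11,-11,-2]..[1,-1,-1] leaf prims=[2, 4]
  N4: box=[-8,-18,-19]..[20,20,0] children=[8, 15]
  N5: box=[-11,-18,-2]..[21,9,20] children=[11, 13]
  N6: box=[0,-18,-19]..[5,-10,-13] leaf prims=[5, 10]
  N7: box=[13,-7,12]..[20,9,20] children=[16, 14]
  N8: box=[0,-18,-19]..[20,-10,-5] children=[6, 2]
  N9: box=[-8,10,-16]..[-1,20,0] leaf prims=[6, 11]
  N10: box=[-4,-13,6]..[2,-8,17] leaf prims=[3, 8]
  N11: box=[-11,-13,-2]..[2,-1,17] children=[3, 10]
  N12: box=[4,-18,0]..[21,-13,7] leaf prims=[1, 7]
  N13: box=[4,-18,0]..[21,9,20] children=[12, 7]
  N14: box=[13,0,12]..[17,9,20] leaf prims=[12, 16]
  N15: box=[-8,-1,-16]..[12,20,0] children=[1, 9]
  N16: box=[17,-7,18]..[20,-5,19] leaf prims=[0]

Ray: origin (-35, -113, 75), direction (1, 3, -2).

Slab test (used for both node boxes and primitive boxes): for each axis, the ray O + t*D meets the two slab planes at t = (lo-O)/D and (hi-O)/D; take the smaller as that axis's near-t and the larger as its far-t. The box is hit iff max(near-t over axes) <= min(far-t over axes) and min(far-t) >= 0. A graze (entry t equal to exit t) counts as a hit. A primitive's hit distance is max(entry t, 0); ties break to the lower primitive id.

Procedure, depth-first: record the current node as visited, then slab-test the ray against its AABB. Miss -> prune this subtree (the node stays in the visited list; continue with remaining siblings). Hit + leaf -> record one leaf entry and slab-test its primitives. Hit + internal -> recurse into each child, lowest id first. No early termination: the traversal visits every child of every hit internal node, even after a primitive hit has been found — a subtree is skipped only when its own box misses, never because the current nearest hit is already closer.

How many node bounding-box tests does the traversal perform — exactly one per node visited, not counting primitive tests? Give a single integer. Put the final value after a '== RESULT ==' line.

Traverse from the root:
N0 x:[24,56] y:[95/3,133/3] z:[55/2,47] -> hit [95/3,133/3], descend [4, 5]
  N4 x:[27,55] y:[95/3,133/3] z:[75/2,47] -> hit [75/2,133/3], descend [8, 15]
    N8 x:[35,55] y:[95/3,103/3] z:[40,47] -> miss, prune
    N15 x:[27,47] y:[112/3,133/3] z:[75/2,91/2] -> hit [75/2,133/3], descend [1, 9]
      N1 x:[39,47] y:[112/3,40] z:[39,43] -> hit [39,40] leaf, test {P13(miss), P14(miss)}
      N9 x:[27,34] y:[41,133/3] z:[75/2,91/2] -> miss, prune
  N5 x:[24,56] y:[95/3,122/3] z:[55/2,77/2] -> hit [95/3,77/2], descend [11, 13]
    N11 x:[24,37] y:[100/3,112/3] z:[29,77/2] -> hit [100/3,37], descend [3, 10]
      N3 x:[24,36] y:[34,112/3] z:[38,77/2] -> miss, prune
      N10 x:[31,37] y:[100/3,35] z:[29,69/2] -> hit [100/3,69/2] leaf, test {P3(miss), P8@t=34}
    N13 x:[39,56] y:[95/3,122/3] z:[55/2,75/2] -> miss, prune

Summary -> nodes [0, 4, 8, 15, 1, 9, 5, 11, 3, 10, 13]; box-tests=11; leaf-entries=2; first=P8

== RESULT ==
11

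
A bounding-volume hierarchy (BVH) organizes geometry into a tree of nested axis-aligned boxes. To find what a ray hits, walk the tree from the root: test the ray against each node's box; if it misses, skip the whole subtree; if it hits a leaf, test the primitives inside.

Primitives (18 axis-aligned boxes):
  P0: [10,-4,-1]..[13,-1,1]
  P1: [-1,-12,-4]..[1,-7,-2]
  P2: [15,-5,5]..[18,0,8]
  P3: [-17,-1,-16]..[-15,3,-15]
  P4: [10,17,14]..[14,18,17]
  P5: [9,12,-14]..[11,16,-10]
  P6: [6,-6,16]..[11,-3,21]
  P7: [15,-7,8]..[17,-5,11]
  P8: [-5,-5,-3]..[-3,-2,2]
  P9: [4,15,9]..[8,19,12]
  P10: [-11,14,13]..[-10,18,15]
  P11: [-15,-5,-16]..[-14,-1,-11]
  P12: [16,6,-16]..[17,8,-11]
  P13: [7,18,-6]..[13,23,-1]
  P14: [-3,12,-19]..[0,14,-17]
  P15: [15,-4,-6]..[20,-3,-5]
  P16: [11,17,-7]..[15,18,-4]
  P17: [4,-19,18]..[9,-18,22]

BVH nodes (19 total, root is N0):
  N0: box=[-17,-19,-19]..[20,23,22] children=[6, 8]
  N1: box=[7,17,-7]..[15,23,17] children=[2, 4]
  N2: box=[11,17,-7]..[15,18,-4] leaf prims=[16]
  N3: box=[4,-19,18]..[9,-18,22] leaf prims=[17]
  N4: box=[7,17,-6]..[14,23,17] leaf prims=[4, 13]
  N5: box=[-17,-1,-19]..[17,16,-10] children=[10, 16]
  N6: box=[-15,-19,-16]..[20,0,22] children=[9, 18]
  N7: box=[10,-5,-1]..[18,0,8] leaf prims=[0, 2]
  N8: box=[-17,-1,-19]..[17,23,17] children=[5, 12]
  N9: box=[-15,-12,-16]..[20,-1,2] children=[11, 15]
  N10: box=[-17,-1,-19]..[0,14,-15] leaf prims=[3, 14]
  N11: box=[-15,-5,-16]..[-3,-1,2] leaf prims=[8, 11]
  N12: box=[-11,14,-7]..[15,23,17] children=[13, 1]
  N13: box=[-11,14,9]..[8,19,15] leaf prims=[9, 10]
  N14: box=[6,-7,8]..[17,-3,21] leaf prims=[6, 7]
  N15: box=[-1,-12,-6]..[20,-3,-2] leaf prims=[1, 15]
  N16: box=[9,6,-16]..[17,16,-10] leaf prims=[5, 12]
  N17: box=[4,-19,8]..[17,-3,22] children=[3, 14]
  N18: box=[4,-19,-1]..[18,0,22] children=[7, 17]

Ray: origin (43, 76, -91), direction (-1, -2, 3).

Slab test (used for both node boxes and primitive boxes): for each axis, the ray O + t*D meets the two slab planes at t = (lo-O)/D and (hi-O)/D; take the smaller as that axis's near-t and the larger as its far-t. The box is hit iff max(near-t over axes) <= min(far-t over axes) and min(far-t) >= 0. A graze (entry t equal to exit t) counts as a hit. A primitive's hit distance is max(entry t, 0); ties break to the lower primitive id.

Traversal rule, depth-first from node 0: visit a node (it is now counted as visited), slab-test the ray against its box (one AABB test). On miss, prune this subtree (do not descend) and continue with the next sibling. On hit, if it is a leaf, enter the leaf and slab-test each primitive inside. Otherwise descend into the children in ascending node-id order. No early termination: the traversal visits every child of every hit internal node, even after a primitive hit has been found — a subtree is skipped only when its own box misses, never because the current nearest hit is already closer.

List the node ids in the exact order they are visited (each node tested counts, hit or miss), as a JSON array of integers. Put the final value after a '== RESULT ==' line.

Trace the traversal:
N0 x:[23,60] y:[53/2,95/2] z:[24,113/3] -> hit [53/2,113/3], descend [6, 8]
  N6 x:[23,58] y:[38,95/2] z:[25,113/3] -> miss, prune
  N8 x:[26,60] y:[53/2,77/2] z:[24,36] -> hit [53/2,36], descend [5, 12]
    N5 x:[26,60] y:[30,77/2] z:[24,27] -> miss, prune
    N12 x:[28,54] y:[53/2,31] z:[28,36] -> hit [28,31], descend [1, 13]
      N1 x:[28,36] y:[53/2,59/2] z:[28,36] -> hit [28,59/2], descend [2, 4]
        N2 x:[28,32] y:[29,59/2] z:[28,29] -> hit [29,29] leaf, test {P16@t=29}
        N4 x:[29,36] y:[53/2,59/2] z:[85/3,36] -> hit [29,59/2] leaf, test {P4(miss), P13(miss)}
      N13 x:[35,54] y:[57/2,31] z:[100/3,106/3] -> miss, prune

order=[0, 6, 8, 5, 12, 1, 2, 4, 13]  |boxes|=9  |leaves|=2  hit=P16

== RESULT ==
[0, 6, 8, 5, 12, 1, 2, 4, 13]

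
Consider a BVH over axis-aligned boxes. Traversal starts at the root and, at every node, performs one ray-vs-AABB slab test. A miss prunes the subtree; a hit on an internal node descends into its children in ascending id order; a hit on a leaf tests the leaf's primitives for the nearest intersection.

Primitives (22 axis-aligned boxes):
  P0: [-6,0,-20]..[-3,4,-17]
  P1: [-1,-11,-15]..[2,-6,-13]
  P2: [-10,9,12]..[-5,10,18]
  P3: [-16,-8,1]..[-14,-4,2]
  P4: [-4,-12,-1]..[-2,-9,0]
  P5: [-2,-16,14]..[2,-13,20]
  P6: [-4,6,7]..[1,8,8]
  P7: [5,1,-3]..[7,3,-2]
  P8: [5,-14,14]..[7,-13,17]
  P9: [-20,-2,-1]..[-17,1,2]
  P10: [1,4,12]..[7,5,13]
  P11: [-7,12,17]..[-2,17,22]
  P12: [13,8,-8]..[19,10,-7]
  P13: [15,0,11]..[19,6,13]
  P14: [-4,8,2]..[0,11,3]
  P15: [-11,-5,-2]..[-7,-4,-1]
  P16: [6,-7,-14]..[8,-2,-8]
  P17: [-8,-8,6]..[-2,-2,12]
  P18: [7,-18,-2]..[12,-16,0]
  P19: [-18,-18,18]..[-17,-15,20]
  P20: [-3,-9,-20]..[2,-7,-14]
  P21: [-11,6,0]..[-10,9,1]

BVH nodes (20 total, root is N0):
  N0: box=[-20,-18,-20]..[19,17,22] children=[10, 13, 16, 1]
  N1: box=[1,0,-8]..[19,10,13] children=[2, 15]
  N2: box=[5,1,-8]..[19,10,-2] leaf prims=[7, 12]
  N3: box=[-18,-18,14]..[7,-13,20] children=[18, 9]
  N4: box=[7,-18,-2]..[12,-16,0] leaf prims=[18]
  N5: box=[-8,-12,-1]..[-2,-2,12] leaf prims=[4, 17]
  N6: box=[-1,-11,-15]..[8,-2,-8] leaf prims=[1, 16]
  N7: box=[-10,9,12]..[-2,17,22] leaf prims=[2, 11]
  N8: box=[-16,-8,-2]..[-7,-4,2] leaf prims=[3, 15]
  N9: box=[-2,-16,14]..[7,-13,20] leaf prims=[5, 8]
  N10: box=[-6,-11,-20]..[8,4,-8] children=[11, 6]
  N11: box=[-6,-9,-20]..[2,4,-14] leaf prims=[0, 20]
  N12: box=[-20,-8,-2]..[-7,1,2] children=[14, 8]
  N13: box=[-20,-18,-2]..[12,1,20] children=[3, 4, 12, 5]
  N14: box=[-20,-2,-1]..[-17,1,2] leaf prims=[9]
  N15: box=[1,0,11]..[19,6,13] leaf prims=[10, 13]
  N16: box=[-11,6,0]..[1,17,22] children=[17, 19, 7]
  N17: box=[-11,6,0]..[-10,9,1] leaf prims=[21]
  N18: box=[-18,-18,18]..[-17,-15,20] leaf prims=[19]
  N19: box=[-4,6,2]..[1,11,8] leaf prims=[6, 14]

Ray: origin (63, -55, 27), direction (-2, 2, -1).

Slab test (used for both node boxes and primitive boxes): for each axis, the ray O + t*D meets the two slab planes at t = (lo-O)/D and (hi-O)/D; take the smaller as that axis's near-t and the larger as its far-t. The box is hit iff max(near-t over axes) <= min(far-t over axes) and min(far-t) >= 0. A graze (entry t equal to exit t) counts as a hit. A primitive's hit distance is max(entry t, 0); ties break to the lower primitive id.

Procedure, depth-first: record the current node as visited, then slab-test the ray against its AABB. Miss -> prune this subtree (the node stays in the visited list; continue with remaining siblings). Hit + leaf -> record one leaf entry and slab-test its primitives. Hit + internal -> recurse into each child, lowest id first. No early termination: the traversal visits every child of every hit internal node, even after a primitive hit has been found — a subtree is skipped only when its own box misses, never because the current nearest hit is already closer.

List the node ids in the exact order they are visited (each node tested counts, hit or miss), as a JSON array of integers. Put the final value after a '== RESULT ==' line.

Walk:
N0 x:[22,83/2] y:[37/2,36] z:[5,47] -> hit [22,36], descend [1, 10, 13, 16]
  N1 x:[22,31] y:[55/2,65/2] z:[14,35] -> hit [55/2,31], descend [2, 15]
    N2 x:[22,29] y:[28,65/2] z:[29,35] -> hit [29,29] leaf, test {P7@t=29, P12(miss)}
    N15 x:[22,31] y:[55/2,61/2] z:[14,16] -> miss, prune
  N10 x:[55/2,69/2] y:[22,59/2] z:[35,47] -> miss, prune
  N13 x:[51/2,83/2] y:[37/2,28] z:[7,29] -> hit [51/2,28], descend [3, 4, 5, 12]
    N3 x:[28,81/2] y:[37/2,21] z:[7,13] -> miss, prune
    N4 x:[51/2,28] y:[37/2,39/2] z:[27,29] -> miss, prune
    N5 x:[65/2,71/2] y:[43/2,53/2] z:[15,28] -> miss, prune
    N12 x:[35,83/2] y:[47/2,28] z:[25,29] -> miss, prune
  N16 x:[31,37] y:[61/2,36] z:[5,27] -> miss, prune

Summary -> nodes [0, 1, 2, 15, 10, 13, 3, 4, 5, 12, 16]; box-tests=11; leaf-entries=1; first=P7

== RESULT ==
[0, 1, 2, 15, 10, 13, 3, 4, 5, 12, 16]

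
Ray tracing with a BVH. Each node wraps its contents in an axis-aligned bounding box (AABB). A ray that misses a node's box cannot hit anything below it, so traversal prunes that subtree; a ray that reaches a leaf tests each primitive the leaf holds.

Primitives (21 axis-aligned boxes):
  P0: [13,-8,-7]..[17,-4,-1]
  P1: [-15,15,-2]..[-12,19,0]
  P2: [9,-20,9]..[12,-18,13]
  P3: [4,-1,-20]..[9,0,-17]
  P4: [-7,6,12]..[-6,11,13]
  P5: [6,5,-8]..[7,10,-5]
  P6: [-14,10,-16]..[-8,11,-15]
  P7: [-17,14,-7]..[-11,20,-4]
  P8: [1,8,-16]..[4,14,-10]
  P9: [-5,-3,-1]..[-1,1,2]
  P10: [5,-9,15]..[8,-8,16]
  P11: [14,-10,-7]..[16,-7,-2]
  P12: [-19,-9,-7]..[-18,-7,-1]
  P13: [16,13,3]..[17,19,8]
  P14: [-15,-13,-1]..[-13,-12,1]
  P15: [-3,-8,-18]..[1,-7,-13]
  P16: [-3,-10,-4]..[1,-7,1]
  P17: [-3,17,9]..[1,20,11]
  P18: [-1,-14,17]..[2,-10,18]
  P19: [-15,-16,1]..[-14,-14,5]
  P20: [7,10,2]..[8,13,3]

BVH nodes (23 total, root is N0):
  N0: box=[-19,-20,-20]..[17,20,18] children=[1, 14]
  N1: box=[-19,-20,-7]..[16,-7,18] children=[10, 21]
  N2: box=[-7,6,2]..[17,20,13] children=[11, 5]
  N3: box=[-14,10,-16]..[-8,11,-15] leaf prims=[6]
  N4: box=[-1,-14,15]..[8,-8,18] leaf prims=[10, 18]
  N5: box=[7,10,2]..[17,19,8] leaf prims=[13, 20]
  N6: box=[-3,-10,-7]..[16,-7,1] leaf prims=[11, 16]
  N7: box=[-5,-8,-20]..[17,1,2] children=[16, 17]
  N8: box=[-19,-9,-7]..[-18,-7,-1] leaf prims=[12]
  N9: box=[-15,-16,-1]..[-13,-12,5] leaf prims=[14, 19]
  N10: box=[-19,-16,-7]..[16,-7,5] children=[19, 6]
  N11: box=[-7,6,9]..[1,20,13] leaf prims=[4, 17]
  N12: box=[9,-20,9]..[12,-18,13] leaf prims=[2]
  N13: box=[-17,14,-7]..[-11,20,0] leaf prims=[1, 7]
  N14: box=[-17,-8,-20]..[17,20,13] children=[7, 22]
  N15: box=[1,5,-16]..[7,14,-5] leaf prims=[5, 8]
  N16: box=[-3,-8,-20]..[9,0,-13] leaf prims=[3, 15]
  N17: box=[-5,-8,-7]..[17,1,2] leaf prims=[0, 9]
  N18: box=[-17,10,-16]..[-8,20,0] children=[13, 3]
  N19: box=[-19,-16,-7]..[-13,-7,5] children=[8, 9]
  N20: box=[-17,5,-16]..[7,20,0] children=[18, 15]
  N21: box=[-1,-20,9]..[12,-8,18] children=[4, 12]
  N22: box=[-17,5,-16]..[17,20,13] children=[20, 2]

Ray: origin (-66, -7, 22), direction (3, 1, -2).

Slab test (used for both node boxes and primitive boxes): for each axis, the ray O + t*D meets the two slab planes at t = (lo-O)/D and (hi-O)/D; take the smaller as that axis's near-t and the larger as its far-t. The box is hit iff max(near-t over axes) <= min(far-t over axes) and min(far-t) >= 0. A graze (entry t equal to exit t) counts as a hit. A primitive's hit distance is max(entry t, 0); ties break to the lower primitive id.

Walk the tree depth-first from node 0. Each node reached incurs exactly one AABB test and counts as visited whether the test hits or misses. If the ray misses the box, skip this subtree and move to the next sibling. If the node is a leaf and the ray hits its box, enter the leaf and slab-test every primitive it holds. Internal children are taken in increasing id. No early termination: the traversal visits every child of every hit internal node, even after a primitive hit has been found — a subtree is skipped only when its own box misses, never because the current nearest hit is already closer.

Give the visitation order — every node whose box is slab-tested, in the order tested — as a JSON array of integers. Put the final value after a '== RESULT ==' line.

Traverse from the root:
N0 x:[47/3,83/3] y:[-13,27] z:[2,21] -> hit [47/3,21], descend [1, 14]
  N1 x:[47/3,82/3] y:[-13,0] z:[2,29/2] -> miss, prune
  N14 x:[49/3,83/3] y:[-1,27] z:[9/2,21] -> hit [49/3,21], descend [7, 22]
    N7 x:[61/3,83/3] y:[-1,8] z:[10,21] -> miss, prune
    N22 x:[49/3,83/3] y:[12,27] z:[9/2,19] -> hit [49/3,19], descend [2, 20]
      N2 x:[59/3,83/3] y:[13,27] z:[9/2,10] -> miss, prune
      N20 x:[49/3,73/3] y:[12,27] z:[11,19] -> hit [49/3,19], descend [15, 18]
        N15 x:[67/3,73/3] y:[12,21] z:[27/2,19] -> miss, prune
        N18 x:[49/3,58/3] y:[17,27] z:[11,19] -> hit [17,19], descend [3, 13]
          N3 x:[52/3,58/3] y:[17,18] z:[37/2,19] -> miss, prune
          N13 x:[49/3,55/3] y:[21,27] z:[11,29/2] -> miss, prune

Summary -> nodes [0, 1, 14, 7, 22, 2, 20, 15, 18, 3, 13]; box-tests=11; leaf-entries=0; first=miss

== RESULT ==
[0, 1, 14, 7, 22, 2, 20, 15, 18, 3, 13]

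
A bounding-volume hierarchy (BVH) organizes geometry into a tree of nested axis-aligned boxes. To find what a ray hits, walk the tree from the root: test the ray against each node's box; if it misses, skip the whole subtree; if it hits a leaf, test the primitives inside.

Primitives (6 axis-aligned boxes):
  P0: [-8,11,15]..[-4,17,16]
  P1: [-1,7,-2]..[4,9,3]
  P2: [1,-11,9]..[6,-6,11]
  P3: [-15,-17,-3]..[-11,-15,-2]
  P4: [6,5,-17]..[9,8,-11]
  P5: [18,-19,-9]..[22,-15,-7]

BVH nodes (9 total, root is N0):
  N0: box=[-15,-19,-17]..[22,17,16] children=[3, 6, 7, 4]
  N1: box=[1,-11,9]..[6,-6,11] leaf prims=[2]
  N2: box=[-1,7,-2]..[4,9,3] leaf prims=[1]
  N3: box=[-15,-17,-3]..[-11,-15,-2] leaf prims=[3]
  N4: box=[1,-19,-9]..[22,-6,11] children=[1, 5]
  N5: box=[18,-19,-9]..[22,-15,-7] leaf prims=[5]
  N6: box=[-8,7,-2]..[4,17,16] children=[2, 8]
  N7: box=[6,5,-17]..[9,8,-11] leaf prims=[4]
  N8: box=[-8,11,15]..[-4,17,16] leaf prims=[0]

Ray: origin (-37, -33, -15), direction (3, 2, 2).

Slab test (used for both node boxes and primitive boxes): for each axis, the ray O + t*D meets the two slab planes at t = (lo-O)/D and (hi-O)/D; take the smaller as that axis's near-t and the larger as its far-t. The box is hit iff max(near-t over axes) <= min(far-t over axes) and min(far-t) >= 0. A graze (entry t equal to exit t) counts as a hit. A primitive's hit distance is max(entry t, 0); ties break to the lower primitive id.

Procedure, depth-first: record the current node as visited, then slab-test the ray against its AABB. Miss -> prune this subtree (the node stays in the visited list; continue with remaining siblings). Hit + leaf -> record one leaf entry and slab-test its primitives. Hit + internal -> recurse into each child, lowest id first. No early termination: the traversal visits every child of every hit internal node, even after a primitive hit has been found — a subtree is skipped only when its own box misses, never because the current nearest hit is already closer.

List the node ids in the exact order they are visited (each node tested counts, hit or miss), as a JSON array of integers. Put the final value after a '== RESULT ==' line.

Walk:
N0 x:[22/3,59/3] y:[7,25] z:[-1,31/2] -> hit [22/3,31/2], descend [3, 4, 6, 7]
  N3 x:[22/3,26/3] y:[8,9] z:[6,13/2] -> miss, prune
  N4 x:[38/3,59/3] y:[7,27/2] z:[3,13] -> hit [38/3,13], descend [1, 5]
    N1 x:[38/3,43/3] y:[11,27/2] z:[12,13] -> hit [38/3,13] leaf, test {P2@t=38/3}
    N5 x:[55/3,59/3] y:[7,9] z:[3,4] -> miss, prune
  N6 x:[29/3,41/3] y:[20,25] z:[13/2,31/2] -> miss, prune
  N7 x:[43/3,46/3] y:[19,41/2] z:[-1,2] -> miss, prune

order=[0, 3, 4, 1, 5, 6, 7]  |boxes|=7  |leaves|=1  hit=P2

== RESULT ==
[0, 3, 4, 1, 5, 6, 7]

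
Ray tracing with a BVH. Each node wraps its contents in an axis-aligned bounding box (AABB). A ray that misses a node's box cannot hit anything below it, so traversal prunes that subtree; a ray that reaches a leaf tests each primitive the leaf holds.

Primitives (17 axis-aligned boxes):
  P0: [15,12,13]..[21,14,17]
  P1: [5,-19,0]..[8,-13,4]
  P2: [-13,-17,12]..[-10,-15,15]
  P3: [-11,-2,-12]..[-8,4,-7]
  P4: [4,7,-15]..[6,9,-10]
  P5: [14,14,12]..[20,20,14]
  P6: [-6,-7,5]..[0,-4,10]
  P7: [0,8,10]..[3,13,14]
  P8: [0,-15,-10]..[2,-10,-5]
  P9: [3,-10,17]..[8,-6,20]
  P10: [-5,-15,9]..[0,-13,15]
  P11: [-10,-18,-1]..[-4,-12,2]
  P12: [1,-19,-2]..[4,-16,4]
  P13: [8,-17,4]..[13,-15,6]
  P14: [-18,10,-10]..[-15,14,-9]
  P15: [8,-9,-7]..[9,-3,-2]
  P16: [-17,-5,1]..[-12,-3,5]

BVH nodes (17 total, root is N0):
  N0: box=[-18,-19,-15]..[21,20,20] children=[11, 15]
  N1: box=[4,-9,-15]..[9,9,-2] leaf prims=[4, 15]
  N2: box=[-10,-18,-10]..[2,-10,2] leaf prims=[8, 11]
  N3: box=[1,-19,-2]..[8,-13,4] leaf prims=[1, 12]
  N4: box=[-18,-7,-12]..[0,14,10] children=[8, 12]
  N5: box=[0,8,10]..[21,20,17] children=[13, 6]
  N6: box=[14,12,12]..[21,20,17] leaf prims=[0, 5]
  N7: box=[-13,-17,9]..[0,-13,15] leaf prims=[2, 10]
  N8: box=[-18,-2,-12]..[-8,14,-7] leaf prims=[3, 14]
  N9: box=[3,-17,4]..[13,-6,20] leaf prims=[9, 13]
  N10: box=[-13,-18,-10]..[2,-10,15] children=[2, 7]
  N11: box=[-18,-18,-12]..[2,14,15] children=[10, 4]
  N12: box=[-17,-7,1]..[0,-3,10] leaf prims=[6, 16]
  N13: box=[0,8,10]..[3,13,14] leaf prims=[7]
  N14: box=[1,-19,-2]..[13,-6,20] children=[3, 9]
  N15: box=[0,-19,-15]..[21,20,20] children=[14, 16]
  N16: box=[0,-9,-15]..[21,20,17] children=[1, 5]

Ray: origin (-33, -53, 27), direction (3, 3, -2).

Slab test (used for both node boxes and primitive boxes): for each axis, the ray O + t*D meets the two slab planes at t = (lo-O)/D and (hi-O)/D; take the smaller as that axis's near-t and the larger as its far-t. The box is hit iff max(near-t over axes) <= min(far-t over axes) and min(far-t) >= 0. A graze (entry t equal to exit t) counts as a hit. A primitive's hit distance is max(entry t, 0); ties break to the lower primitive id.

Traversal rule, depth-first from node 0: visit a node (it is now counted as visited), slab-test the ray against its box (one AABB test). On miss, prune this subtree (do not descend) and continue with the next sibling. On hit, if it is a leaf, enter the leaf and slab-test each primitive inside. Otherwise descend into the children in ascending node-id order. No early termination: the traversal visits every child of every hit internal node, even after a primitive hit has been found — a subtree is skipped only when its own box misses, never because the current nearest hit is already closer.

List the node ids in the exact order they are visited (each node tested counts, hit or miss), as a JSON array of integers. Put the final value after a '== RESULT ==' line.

Trace the traversal:
N0 x:[5,18] y:[34/3,73/3] z:[7/2,21] -> hit [34/3,18], descend [11, 15]
  N11 x:[5,35/3] y:[35/3,67/3] z:[6,39/2] -> hit [35/3,35/3], descend [4, 10]
    N4 x:[5,11] y:[46/3,67/3] z:[17/2,39/2] -> miss, prune
    N10 x:[20/3,35/3] y:[35/3,43/3] z:[6,37/2] -> hit [35/3,35/3], descend [2, 7]
      N2 x:[23/3,35/3] y:[35/3,43/3] z:[25/2,37/2] -> miss, prune
      N7 x:[20/3,11] y:[12,40/3] z:[6,9] -> miss, prune
  N15 x:[11,18] y:[34/3,73/3] z:[7/2,21] -> hit [34/3,18], descend [14, 16]
    N14 x:[34/3,46/3] y:[34/3,47/3] z:[7/2,29/2] -> hit [34/3,29/2], descend [3, 9]
      N3 x:[34/3,41/3] y:[34/3,40/3] z:[23/2,29/2] -> hit [23/2,40/3] leaf, test {P1@t=38/3, P12@t=23/2}
      N9 x:[12,46/3] y:[12,47/3] z:[7/2,23/2] -> miss, prune
    N16 x:[11,18] y:[44/3,73/3] z:[5,21] -> hit [44/3,18], descend [1, 5]
      N1 x:[37/3,14] y:[44/3,62/3] z:[29/2,21] -> miss, prune
      N5 x:[11,18] y:[61/3,73/3] z:[5,17/2] -> miss, prune

order=[0, 11, 4, 10, 2, 7, 15, 14, 3, 9, 16, 1, 5]  |boxes|=13  |leaves|=1  hit=P12

== RESULT ==
[0, 11, 4, 10, 2, 7, 15, 14, 3, 9, 16, 1, 5]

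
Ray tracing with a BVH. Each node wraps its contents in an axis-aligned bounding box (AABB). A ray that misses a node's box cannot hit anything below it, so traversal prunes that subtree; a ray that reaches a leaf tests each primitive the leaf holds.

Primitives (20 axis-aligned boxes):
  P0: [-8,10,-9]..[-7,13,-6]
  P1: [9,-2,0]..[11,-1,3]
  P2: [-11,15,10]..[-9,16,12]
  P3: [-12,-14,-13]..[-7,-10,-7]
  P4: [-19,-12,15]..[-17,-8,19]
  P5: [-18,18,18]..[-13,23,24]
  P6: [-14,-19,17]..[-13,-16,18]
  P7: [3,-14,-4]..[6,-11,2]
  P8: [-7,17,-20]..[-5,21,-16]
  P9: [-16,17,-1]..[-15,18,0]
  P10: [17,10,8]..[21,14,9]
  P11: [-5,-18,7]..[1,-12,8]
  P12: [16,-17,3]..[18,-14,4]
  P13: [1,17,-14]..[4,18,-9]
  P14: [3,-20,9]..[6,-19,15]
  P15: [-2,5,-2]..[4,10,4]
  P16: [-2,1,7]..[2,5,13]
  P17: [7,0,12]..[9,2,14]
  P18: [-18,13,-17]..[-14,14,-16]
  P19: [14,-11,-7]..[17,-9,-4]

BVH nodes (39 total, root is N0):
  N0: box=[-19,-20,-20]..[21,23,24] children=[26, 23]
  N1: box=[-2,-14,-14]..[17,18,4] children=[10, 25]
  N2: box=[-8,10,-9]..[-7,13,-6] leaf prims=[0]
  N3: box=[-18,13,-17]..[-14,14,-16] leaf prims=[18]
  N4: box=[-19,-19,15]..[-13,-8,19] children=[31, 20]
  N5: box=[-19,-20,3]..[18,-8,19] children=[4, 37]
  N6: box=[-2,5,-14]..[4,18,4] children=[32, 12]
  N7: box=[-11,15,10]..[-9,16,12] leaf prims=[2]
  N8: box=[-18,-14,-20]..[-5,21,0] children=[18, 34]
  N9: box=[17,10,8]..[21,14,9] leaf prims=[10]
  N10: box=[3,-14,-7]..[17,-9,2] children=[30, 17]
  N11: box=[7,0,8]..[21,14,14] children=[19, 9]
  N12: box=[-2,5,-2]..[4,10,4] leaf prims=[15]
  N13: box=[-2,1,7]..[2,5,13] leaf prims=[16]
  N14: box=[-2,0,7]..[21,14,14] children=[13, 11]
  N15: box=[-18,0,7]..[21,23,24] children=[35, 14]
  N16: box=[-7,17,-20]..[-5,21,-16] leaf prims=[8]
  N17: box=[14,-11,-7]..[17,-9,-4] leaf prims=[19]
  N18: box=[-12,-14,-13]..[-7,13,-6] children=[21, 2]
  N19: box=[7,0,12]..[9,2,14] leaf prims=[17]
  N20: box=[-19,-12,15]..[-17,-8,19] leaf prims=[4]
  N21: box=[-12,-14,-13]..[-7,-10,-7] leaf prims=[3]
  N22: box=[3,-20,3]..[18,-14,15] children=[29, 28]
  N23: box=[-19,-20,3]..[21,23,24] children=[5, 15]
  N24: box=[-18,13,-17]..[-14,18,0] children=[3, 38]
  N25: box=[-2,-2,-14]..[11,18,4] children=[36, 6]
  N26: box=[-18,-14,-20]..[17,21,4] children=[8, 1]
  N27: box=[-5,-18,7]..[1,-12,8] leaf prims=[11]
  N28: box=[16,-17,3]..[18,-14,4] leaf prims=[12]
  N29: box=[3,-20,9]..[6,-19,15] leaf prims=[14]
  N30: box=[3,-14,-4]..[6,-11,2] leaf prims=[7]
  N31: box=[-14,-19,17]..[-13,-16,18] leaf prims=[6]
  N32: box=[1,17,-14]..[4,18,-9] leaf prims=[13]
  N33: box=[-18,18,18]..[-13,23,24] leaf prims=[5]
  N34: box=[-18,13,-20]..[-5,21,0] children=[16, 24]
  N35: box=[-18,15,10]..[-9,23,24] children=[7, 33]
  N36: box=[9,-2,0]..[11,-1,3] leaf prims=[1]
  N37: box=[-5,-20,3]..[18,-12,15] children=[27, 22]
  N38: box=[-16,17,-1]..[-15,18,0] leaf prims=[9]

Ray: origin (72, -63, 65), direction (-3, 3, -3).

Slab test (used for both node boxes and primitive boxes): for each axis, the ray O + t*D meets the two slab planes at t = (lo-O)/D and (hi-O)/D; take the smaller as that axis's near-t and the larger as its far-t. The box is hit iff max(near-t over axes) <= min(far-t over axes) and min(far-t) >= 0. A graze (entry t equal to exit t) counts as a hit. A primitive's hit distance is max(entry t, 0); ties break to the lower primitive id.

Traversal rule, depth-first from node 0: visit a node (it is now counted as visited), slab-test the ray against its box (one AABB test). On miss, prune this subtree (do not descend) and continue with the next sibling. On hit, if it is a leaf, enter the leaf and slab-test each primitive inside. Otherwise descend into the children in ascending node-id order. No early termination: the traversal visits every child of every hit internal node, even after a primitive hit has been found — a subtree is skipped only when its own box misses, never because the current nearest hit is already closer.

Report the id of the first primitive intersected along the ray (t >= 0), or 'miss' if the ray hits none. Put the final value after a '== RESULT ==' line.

Traverse from the root:
N0 x:[17,91/3] y:[43/3,86/3] z:[41/3,85/3] -> hit [17,85/3], descend [23, 26]
  N23 x:[17,91/3] y:[43/3,86/3] z:[41/3,62/3] -> hit [17,62/3], descend [5, 15]
    N5 x:[18,91/3] y:[43/3,55/3] z:[46/3,62/3] -> hit [18,55/3], descend [4, 37]
      N4 x:[85/3,91/3] y:[44/3,55/3] z:[46/3,50/3] -> miss, prune
      N37 x:[18,77/3] y:[43/3,17] z:[50/3,62/3] -> miss, prune
    N15 x:[17,30] y:[21,86/3] z:[41/3,58/3] -> miss, prune
  N26 x:[55/3,30] y:[49/3,28] z:[61/3,85/3] -> hit [61/3,28], descend [1, 8]
    N1 x:[55/3,74/3] y:[49/3,27] z:[61/3,79/3] -> hit [61/3,74/3], descend [10, 25]
      N10 x:[55/3,23] y:[49/3,18] z:[21,24] -> miss, prune
      N25 x:[61/3,74/3] y:[61/3,27] z:[61/3,79/3] -> hit [61/3,74/3], descend [6, 36]
        N6 x:[68/3,74/3] y:[68/3,27] z:[61/3,79/3] -> hit [68/3,74/3], descend [12, 32]
          N12 x:[68/3,74/3] y:[68/3,73/3] z:[61/3,67/3] -> miss, prune
          N32 x:[68/3,71/3] y:[80/3,27] z:[74/3,79/3] -> miss, prune
        N36 x:[61/3,21] y:[61/3,62/3] z:[62/3,65/3] -> hit [62/3,62/3] leaf, test {P1@t=62/3}
    N8 x:[77/3,30] y:[49/3,28] z:[65/3,85/3] -> hit [77/3,28], descend [18, 34]
      N18 x:[79/3,28] y:[49/3,76/3] z:[71/3,26] -> miss, prune
      N34 x:[77/3,30] y:[76/3,28] z:[65/3,85/3] -> hit [77/3,28], descend [16, 24]
        N16 x:[77/3,79/3] y:[80/3,28] z:[27,85/3] -> miss, prune
        N24 x:[86/3,30] y:[76/3,27] z:[65/3,82/3] -> miss, prune

Summary -> nodes [0, 23, 5, 4, 37, 15, 26, 1, 10, 25, 6, 12, 32, 36, 8, 18, 34, 16, 24]; box-tests=19; leaf-entries=1; first=P1

== RESULT ==
1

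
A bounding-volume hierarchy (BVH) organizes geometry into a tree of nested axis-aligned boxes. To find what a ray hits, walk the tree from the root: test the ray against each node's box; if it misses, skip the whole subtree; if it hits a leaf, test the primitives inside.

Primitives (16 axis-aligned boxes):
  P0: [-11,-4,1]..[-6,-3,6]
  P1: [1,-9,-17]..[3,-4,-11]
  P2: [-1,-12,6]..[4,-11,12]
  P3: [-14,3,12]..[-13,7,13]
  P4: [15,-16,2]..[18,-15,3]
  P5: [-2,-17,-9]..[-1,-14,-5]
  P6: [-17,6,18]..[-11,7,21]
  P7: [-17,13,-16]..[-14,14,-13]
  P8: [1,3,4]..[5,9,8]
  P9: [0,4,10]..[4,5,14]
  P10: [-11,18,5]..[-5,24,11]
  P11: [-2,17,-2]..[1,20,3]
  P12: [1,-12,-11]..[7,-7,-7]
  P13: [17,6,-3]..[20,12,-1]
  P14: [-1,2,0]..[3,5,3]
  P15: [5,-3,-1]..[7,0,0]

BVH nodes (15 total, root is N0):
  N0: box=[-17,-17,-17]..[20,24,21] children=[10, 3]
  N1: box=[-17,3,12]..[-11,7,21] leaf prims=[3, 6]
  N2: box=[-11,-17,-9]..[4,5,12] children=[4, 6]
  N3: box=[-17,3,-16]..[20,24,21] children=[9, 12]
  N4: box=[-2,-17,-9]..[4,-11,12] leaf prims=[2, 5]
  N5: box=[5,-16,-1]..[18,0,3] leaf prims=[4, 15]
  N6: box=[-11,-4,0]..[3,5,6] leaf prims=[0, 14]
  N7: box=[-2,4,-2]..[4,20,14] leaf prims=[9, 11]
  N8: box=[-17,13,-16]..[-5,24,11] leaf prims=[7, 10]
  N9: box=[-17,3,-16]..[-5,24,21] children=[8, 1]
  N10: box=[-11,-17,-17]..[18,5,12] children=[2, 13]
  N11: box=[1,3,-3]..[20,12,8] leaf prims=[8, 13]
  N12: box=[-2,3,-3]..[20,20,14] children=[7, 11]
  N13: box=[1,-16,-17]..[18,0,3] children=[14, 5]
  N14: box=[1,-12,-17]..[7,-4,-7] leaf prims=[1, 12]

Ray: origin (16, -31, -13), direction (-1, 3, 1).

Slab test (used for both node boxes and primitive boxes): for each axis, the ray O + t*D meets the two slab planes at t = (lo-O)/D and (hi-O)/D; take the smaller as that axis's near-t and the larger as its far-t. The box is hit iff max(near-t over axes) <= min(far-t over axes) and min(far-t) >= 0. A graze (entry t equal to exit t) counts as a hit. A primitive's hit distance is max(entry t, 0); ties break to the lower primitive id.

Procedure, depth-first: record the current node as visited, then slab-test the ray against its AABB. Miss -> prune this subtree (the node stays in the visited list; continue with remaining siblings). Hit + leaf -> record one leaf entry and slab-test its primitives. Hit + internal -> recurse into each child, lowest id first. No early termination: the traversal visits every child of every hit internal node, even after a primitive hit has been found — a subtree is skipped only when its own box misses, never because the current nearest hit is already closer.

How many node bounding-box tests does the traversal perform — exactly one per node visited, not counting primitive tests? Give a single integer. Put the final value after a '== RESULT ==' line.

Trace the traversal:
N0 x:[-4,33] y:[14/3,55/3] z:[-4,34] -> hit [14/3,55/3], descend [3, 10]
  N3 x:[-4,33] y:[34/3,55/3] z:[-3,34] -> hit [34/3,55/3], descend [9, 12]
    N9 x:[21,33] y:[34/3,55/3] z:[-3,34] -> miss, prune
    N12 x:[-4,18] y:[34/3,17] z:[10,27] -> hit [34/3,17], descend [7, 11]
      N7 x:[12,18] y:[35/3,17] z:[11,27] -> hit [12,17] leaf, test {P9(miss), P11@t=16}
      N11 x:[-4,15] y:[34/3,43/3] z:[10,21] -> hit [34/3,43/3] leaf, test {P8(miss), P13(miss)}
  N10 x:[-2,27] y:[14/3,12] z:[-4,25] -> hit [14/3,12], descend [2, 13]
    N2 x:[12,27] y:[14/3,12] z:[4,25] -> hit [12,12], descend [4, 6]
      N4 x:[12,18] y:[14/3,20/3] z:[4,25] -> miss, prune
      N6 x:[13,27] y:[9,12] z:[13,19] -> miss, prune
    N13 x:[-2,15] y:[5,31/3] z:[-4,16] -> hit [5,31/3], descend [5, 14]
      N5 x:[-2,11] y:[5,31/3] z:[12,16] -> miss, prune
      N14 x:[9,15] y:[19/3,9] z:[-4,6] -> miss, prune

order=[0, 3, 9, 12, 7, 11, 10, 2, 4, 6, 13, 5, 14]  |boxes|=13  |leaves|=2  hit=P11

== RESULT ==
13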